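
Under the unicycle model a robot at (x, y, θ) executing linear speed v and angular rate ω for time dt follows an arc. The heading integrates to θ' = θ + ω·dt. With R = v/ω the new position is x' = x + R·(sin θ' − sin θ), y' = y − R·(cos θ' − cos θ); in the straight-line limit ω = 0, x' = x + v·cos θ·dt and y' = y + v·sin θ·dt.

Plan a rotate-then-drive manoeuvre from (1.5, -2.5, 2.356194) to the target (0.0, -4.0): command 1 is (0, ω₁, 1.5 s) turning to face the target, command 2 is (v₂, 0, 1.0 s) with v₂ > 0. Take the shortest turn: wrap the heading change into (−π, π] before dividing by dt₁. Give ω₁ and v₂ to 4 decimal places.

heading to target = atan2(-4−-2.5, 0−1.5) = -2.3562
Δθ = wrap(-2.3562 − 2.3562) = 1.5708; ω₁ = Δθ/dt₁ = 1.0472
distance = √((0−1.5)² + (-4−-2.5)²) = 2.1213; v₂ = distance/dt₂ = 2.1213

ω₁ = 1.0472, v₂ = 2.1213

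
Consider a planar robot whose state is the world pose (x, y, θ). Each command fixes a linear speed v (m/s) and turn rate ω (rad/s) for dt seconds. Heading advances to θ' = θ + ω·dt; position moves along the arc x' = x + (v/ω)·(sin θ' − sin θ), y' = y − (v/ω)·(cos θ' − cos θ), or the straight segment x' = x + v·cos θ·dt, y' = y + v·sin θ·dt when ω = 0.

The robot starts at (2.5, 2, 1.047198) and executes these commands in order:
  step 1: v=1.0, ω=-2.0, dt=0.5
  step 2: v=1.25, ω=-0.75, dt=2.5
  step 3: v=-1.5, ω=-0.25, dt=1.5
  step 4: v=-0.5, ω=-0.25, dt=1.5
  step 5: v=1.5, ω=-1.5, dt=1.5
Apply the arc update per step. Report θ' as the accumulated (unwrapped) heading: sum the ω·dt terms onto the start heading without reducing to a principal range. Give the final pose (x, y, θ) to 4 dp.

(4.5790, 3.6498, -4.8278)

step 1: θ'=0.0472 (R=-0.5000) → pose (2.9094, 2.2494, 0.0472)
step 2: θ'=-1.8278 (R=-1.6667) → pose (4.6000, 0.1610, -1.8278)
step 3: θ'=-2.2028 (R=6.0000) → pose (5.5618, 2.1805, -2.2028)
step 4: θ'=-2.5778 (R=2.0000) → pose (6.1067, 2.6894, -2.5778)
step 5: θ'=-4.8278 (R=-1.0000) → pose (4.5790, 3.6498, -4.8278)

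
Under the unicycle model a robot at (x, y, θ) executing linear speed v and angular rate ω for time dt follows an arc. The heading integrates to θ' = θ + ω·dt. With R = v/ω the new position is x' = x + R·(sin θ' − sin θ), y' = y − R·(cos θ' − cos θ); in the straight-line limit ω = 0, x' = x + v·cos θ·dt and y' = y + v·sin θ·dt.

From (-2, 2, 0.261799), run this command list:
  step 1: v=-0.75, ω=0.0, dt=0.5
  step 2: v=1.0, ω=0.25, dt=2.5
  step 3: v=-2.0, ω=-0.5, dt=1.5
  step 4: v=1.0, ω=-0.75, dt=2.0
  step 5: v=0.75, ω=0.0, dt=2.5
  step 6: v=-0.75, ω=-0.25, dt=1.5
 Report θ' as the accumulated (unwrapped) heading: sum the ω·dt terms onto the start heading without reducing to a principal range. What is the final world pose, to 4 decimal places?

step 1: θ'=0.2618 (straight) → pose (-2.3622, 1.9029, 0.2618)
step 2: θ'=0.8868 (R=4.0000) → pose (-0.2973, 3.2391, 0.8868)
step 3: θ'=0.1368 (R=4.0000) → pose (-2.8520, 1.8040, 0.1368)
step 4: θ'=-1.3632 (R=-1.3333) → pose (-1.3655, 0.7579, -1.3632)
step 5: θ'=-1.3632 (straight) → pose (-0.9790, -1.0768, -1.3632)
step 6: θ'=-1.7382 (R=3.0000) → pose (-1.0015, 0.0414, -1.7382)

(-1.0015, 0.0414, -1.7382)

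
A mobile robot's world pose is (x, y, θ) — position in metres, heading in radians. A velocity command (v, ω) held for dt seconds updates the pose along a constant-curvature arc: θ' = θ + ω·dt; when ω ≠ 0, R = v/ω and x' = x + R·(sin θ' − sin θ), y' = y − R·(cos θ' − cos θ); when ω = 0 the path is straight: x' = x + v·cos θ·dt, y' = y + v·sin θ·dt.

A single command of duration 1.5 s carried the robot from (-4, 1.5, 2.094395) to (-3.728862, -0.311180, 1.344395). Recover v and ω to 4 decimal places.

Δθ = 1.344395 − 2.094395 = -0.750000
ω = Δθ/dt = -0.750000/1.5 = -0.5000
R = −Δy/(cos θ' − cos θ) = 2.5000
v = R·ω = 2.5000·-0.5000 = -1.2500

v = -1.2500, ω = -0.5000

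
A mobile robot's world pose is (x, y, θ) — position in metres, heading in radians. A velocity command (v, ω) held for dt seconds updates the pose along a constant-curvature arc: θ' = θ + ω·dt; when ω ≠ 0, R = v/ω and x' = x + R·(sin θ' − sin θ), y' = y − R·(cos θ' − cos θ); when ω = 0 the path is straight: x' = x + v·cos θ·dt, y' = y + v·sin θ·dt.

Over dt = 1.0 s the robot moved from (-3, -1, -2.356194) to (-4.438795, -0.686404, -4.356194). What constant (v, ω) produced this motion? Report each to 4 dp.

Δθ = -4.356194 − -2.356194 = -2.000000
ω = Δθ/dt = -2.000000/1.0 = -2.0000
R = Δx/(sin θ' − sin θ) = -0.8750
v = R·ω = -0.8750·-2.0000 = 1.7500

v = 1.7500, ω = -2.0000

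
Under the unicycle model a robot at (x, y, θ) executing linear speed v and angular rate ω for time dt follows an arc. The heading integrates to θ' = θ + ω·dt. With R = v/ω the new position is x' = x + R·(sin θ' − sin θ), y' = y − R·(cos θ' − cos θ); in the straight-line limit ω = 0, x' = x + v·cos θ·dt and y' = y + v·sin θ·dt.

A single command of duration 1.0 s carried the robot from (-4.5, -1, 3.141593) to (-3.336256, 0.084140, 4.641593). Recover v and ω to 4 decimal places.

Δθ = 4.641593 − 3.141593 = 1.500000
ω = Δθ/dt = 1.500000/1.0 = 1.5000
R = Δx/(sin θ' − sin θ) = -1.1667
v = R·ω = -1.1667·1.5000 = -1.7500

v = -1.7500, ω = 1.5000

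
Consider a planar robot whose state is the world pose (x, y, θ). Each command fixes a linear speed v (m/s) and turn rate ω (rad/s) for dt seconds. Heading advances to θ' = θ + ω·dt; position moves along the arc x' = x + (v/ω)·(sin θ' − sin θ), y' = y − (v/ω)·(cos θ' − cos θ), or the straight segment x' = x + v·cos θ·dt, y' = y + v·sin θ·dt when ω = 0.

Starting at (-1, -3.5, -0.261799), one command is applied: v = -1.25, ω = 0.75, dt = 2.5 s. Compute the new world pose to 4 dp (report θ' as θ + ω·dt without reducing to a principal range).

(-3.0965, -5.1805, 1.6132)

θ' = -0.2618 + 0.75·2.5 = 1.6132
R = v/ω = -1.25/0.75 = -1.6667
x' = -1 + -1.6667·(sin 1.6132 − sin -0.2618) = -3.0965
y' = -3.5 − -1.6667·(cos 1.6132 − cos -0.2618) = -5.1805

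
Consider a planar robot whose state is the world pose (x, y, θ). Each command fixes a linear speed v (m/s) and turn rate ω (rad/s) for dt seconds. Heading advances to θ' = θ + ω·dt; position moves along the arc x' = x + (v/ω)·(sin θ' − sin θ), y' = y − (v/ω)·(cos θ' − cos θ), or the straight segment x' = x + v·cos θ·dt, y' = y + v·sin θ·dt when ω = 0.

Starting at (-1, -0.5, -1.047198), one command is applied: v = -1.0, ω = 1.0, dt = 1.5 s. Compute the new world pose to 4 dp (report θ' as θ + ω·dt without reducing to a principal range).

(-2.3035, -0.1008, 0.4528)

θ' = -1.0472 + 1.0·1.5 = 0.4528
R = v/ω = -1.0/1.0 = -1.0000
x' = -1 + -1.0000·(sin 0.4528 − sin -1.0472) = -2.3035
y' = -0.5 − -1.0000·(cos 0.4528 − cos -1.0472) = -0.1008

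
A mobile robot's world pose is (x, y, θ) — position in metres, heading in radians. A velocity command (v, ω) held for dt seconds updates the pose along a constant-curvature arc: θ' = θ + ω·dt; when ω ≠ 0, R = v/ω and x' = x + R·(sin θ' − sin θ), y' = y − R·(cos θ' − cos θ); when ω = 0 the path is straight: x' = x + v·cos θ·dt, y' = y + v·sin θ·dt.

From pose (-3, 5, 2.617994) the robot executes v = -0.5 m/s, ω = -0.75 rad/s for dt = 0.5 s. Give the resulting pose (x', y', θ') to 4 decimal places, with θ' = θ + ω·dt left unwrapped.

(-2.8117, 4.8378, 2.2430)

θ' = 2.6180 + -0.75·0.5 = 2.2430
R = v/ω = -0.5/-0.75 = 0.6667
x' = -3 + 0.6667·(sin 2.2430 − sin 2.6180) = -2.8117
y' = 5 − 0.6667·(cos 2.2430 − cos 2.6180) = 4.8378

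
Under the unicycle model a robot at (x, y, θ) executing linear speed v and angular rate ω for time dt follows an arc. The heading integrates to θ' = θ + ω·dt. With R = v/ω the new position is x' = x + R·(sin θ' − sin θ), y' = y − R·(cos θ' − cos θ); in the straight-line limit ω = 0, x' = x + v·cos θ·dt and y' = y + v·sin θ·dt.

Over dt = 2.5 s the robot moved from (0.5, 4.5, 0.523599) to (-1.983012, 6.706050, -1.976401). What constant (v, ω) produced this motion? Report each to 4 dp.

v = -1.7500, ω = -1.0000

Δθ = -1.976401 − 0.523599 = -2.500000
ω = Δθ/dt = -2.500000/2.5 = -1.0000
R = Δx/(sin θ' − sin θ) = 1.7500
v = R·ω = 1.7500·-1.0000 = -1.7500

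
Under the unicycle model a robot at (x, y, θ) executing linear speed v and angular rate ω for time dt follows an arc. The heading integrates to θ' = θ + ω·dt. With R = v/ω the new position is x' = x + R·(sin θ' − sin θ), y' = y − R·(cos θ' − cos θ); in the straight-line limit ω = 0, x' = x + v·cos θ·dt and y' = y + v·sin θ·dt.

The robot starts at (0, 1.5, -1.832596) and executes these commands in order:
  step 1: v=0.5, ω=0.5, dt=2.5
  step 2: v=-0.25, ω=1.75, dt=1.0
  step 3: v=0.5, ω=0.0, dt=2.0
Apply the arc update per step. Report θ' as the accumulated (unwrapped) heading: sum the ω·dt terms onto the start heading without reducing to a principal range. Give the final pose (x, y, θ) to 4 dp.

step 1: θ'=-0.5826 (R=1.0000) → pose (0.4157, 0.4061, -0.5826)
step 2: θ'=1.1674 (R=-0.1429) → pose (0.2057, 0.3429, 1.1674)
step 3: θ'=1.1674 (straight) → pose (0.5983, 1.2627, 1.1674)

(0.5983, 1.2627, 1.1674)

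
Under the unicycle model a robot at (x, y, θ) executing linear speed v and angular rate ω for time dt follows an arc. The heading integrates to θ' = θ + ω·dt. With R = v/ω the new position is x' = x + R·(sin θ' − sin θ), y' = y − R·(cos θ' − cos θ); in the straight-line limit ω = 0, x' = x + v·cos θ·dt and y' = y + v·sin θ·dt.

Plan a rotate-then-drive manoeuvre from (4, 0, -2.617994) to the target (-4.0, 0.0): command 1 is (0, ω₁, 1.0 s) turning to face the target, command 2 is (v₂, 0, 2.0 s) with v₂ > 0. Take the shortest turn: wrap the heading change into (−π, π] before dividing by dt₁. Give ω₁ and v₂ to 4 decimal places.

ω₁ = -0.5236, v₂ = 4.0000

heading to target = atan2(0−0, -4−4) = 3.1416
Δθ = wrap(3.1416 − -2.6180) = -0.5236; ω₁ = Δθ/dt₁ = -0.5236
distance = √((-4−4)² + (0−0)²) = 8.0000; v₂ = distance/dt₂ = 4.0000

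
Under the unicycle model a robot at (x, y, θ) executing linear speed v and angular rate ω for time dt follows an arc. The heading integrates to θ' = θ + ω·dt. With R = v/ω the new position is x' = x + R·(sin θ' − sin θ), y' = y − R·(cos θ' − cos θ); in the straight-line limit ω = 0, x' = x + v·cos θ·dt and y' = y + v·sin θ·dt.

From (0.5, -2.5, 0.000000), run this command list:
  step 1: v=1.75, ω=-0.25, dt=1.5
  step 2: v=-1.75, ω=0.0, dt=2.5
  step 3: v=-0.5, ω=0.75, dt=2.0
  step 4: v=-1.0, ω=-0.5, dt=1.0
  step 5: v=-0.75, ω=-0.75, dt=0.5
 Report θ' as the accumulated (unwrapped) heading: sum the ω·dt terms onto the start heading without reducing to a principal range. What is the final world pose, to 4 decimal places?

(-2.8248, -2.6344, 0.2500)

step 1: θ'=-0.3750 (R=-7.0000) → pose (3.0639, -2.9864, -0.3750)
step 2: θ'=-0.3750 (straight) → pose (-1.0071, -1.3840, -0.3750)
step 3: θ'=1.1250 (R=-0.6667) → pose (-1.8528, -1.7169, 1.1250)
step 4: θ'=0.6250 (R=2.0000) → pose (-2.4871, -2.4765, 0.6250)
step 5: θ'=0.2500 (R=1.0000) → pose (-2.8248, -2.6344, 0.2500)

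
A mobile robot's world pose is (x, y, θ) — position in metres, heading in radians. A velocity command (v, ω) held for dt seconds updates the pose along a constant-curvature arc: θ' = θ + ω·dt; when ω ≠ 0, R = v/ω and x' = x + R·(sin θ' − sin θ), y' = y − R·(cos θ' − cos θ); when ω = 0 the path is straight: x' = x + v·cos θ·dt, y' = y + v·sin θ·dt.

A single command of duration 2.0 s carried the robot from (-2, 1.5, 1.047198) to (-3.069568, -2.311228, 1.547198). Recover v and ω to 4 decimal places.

Δθ = 1.547198 − 1.047198 = 0.500000
ω = Δθ/dt = 0.500000/2.0 = 0.2500
R = −Δy/(cos θ' − cos θ) = -8.0000
v = R·ω = -8.0000·0.2500 = -2.0000

v = -2.0000, ω = 0.2500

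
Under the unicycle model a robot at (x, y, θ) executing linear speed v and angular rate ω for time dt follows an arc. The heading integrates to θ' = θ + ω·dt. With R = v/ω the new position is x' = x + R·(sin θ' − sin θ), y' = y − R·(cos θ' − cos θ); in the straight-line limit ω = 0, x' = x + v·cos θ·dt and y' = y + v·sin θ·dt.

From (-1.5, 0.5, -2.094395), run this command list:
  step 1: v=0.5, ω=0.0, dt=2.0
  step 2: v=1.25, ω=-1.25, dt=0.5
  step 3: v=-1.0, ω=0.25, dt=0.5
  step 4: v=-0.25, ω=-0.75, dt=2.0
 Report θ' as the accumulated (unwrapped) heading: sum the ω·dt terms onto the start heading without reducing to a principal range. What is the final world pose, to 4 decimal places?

step 1: θ'=-2.0944 (straight) → pose (-2.0000, -0.3660, -2.0944)
step 2: θ'=-2.7194 (R=-1.0000) → pose (-2.4563, -0.7782, -2.7194)
step 3: θ'=-2.5944 (R=-4.0000) → pose (-2.0141, -0.5454, -2.5944)
step 4: θ'=-4.0944 (R=0.3333) → pose (-1.5690, -0.6369, -4.0944)

(-1.5690, -0.6369, -4.0944)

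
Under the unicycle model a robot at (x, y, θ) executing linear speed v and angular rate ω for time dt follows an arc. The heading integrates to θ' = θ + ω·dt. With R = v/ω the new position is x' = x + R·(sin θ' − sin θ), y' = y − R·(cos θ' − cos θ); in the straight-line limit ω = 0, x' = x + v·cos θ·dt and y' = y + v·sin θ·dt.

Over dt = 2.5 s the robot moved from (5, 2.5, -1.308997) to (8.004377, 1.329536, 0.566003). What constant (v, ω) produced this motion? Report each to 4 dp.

Δθ = 0.566003 − -1.308997 = 1.875000
ω = Δθ/dt = 1.875000/2.5 = 0.7500
R = Δx/(sin θ' − sin θ) = 2.0000
v = R·ω = 2.0000·0.7500 = 1.5000

v = 1.5000, ω = 0.7500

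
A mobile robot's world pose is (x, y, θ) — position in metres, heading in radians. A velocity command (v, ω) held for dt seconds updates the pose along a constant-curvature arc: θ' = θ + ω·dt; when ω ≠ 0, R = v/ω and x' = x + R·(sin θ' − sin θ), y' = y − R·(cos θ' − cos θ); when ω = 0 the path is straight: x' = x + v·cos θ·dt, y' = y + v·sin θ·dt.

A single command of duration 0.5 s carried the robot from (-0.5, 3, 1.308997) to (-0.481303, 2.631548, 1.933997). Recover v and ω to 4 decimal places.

v = -0.7500, ω = 1.2500

Δθ = 1.933997 − 1.308997 = 0.625000
ω = Δθ/dt = 0.625000/0.5 = 1.2500
R = −Δy/(cos θ' − cos θ) = -0.6000
v = R·ω = -0.6000·1.2500 = -0.7500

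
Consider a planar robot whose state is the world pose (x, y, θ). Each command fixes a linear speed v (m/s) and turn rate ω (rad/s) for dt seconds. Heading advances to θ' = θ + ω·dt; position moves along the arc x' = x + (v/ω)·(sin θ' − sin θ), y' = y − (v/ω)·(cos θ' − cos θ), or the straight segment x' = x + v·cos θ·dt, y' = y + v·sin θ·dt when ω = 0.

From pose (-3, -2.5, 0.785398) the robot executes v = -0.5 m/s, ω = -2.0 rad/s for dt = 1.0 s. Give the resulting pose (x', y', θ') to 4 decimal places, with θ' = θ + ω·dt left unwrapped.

(-3.4111, -2.4104, -1.2146)

θ' = 0.7854 + -2.0·1.0 = -1.2146
R = v/ω = -0.5/-2.0 = 0.2500
x' = -3 + 0.2500·(sin -1.2146 − sin 0.7854) = -3.4111
y' = -2.5 − 0.2500·(cos -1.2146 − cos 0.7854) = -2.4104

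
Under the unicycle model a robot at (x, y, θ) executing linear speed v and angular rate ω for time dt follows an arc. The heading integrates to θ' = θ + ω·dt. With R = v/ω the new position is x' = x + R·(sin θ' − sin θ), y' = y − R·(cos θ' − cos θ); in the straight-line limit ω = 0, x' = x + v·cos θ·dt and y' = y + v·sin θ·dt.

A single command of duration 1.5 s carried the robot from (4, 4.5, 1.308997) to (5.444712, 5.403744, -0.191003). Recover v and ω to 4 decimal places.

Δθ = -0.191003 − 1.308997 = -1.500000
ω = Δθ/dt = -1.500000/1.5 = -1.0000
R = Δx/(sin θ' − sin θ) = -1.2500
v = R·ω = -1.2500·-1.0000 = 1.2500

v = 1.2500, ω = -1.0000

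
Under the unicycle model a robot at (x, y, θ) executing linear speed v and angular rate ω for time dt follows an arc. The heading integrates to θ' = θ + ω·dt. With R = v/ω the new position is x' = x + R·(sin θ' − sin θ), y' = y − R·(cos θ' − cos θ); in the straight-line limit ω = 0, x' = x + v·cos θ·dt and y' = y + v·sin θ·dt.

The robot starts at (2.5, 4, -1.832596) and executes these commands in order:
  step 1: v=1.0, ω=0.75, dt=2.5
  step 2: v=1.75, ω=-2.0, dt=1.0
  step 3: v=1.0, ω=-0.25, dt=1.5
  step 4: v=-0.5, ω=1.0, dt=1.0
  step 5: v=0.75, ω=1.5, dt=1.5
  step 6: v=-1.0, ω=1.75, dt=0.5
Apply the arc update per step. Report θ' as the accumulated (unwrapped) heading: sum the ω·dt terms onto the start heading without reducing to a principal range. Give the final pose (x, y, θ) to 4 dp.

(4.7850, -0.3293, 1.7924)

step 1: θ'=0.0424 (R=1.3333) → pose (3.8444, 2.3228, 0.0424)
step 2: θ'=-1.9576 (R=-0.8750) → pose (4.6919, 1.1185, -1.9576)
step 3: θ'=-2.3326 (R=-4.0000) → pose (3.8818, -0.1335, -2.3326)
step 4: θ'=-1.3326 (R=-0.5000) → pose (4.0059, 0.3296, -1.3326)
step 5: θ'=0.9174 (R=0.5000) → pose (4.8887, 0.1436, 0.9174)
step 6: θ'=1.7924 (R=-0.5714) → pose (4.7850, -0.3293, 1.7924)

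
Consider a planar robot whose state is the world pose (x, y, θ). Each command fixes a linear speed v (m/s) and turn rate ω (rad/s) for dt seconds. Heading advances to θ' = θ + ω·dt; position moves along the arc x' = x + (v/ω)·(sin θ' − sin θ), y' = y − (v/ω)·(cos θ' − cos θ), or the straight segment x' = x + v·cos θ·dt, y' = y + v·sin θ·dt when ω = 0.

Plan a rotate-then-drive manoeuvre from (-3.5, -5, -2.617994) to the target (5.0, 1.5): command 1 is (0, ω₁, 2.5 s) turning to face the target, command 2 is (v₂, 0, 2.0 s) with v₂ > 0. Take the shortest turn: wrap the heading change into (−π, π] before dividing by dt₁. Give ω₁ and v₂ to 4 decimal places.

ω₁ = -1.2049, v₂ = 5.3502

heading to target = atan2(1.5−-5, 5−-3.5) = 0.6528
Δθ = wrap(0.6528 − -2.6180) = -3.0123; ω₁ = Δθ/dt₁ = -1.2049
distance = √((5−-3.5)² + (1.5−-5)²) = 10.7005; v₂ = distance/dt₂ = 5.3502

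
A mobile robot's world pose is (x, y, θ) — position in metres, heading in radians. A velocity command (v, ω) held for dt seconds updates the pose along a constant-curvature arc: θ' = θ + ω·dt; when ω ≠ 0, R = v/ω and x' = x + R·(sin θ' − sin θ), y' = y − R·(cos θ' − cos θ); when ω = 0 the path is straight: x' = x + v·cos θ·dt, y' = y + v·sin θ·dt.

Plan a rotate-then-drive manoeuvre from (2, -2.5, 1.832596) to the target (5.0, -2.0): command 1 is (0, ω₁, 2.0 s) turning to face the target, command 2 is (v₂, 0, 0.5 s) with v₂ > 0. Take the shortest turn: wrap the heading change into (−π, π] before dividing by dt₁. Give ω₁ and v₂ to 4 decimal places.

heading to target = atan2(-2−-2.5, 5−2) = 0.1651
Δθ = wrap(0.1651 − 1.8326) = -1.6674; ω₁ = Δθ/dt₁ = -0.8337
distance = √((5−2)² + (-2−-2.5)²) = 3.0414; v₂ = distance/dt₂ = 6.0828

ω₁ = -0.8337, v₂ = 6.0828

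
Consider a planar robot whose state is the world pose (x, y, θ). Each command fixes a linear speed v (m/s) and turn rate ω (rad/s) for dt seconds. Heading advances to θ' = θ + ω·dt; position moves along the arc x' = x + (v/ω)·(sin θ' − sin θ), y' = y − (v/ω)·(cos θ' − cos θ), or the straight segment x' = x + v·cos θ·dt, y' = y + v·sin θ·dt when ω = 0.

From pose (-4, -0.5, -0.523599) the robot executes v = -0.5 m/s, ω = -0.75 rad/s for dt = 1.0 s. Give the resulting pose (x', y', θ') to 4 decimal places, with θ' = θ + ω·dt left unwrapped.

θ' = -0.5236 + -0.75·1.0 = -1.2736
R = v/ω = -0.5/-0.75 = 0.6667
x' = -4 + 0.6667·(sin -1.2736 − sin -0.5236) = -4.3041
y' = -0.5 − 0.6667·(cos -1.2736 − cos -0.5236) = -0.1179

(-4.3041, -0.1179, -1.2736)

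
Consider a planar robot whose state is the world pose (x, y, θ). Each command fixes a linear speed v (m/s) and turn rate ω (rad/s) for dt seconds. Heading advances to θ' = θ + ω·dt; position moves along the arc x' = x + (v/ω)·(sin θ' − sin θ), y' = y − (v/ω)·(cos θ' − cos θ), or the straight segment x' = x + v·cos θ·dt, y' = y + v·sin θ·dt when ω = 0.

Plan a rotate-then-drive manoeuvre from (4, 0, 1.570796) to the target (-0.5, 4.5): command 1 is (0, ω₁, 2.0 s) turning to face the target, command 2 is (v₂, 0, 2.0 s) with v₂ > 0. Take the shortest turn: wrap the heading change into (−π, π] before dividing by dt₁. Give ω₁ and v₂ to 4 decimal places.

ω₁ = 0.3927, v₂ = 3.1820

heading to target = atan2(4.5−0, -0.5−4) = 2.3562
Δθ = wrap(2.3562 − 1.5708) = 0.7854; ω₁ = Δθ/dt₁ = 0.3927
distance = √((-0.5−4)² + (4.5−0)²) = 6.3640; v₂ = distance/dt₂ = 3.1820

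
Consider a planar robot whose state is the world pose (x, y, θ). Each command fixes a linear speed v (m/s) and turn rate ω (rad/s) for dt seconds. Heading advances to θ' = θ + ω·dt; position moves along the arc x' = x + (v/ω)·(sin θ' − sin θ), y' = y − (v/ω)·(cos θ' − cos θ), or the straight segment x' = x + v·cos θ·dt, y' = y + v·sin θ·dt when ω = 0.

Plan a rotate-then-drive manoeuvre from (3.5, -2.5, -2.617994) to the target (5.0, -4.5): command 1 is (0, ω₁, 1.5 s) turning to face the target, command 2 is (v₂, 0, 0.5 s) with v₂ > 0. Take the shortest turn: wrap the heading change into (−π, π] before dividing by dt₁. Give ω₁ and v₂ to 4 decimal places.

ω₁ = 1.1271, v₂ = 5.0000

heading to target = atan2(-4.5−-2.5, 5−3.5) = -0.9273
Δθ = wrap(-0.9273 − -2.6180) = 1.6907; ω₁ = Δθ/dt₁ = 1.1271
distance = √((5−3.5)² + (-4.5−-2.5)²) = 2.5000; v₂ = distance/dt₂ = 5.0000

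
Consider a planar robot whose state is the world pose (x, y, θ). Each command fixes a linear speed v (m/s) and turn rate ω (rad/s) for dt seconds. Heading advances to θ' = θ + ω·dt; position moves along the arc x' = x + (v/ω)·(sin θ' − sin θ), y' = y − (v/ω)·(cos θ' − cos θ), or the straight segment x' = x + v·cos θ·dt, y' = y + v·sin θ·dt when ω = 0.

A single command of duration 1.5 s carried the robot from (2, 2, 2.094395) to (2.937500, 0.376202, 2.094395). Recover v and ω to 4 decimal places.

v = -1.2500, ω = 0.0000

Δθ = 2.094395 − 2.094395 = 0.000000
ω = Δθ/dt = 0.000000/1.5 = 0.0000
ω = 0 → v = (Δx·cos θ + Δy·sin θ)/dt = -1.2500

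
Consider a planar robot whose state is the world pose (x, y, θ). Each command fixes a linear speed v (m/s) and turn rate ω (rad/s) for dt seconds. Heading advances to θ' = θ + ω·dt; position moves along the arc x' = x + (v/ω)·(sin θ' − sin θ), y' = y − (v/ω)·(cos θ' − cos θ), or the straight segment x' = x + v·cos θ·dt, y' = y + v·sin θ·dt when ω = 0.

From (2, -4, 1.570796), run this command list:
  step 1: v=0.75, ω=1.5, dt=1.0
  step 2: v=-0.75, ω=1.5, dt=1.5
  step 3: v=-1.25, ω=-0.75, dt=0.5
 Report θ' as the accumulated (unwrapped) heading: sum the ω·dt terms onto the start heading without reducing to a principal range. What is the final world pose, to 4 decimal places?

step 1: θ'=3.0708 (R=0.5000) → pose (1.5354, -3.5013, 3.0708)
step 2: θ'=5.3208 (R=-0.5000) → pose (1.9810, -2.7167, 5.3208)
step 3: θ'=4.9458 (R=1.6667) → pose (1.7271, -2.1496, 4.9458)

(1.7271, -2.1496, 4.9458)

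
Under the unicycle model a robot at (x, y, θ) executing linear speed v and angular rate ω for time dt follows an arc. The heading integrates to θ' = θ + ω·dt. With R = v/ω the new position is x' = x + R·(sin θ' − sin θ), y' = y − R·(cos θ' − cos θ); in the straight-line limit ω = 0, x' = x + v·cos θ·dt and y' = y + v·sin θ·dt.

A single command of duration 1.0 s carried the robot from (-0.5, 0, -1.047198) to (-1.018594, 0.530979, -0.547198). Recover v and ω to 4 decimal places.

Δθ = -0.547198 − -1.047198 = 0.500000
ω = Δθ/dt = 0.500000/1.0 = 0.5000
R = −Δy/(cos θ' − cos θ) = -1.5000
v = R·ω = -1.5000·0.5000 = -0.7500

v = -0.7500, ω = 0.5000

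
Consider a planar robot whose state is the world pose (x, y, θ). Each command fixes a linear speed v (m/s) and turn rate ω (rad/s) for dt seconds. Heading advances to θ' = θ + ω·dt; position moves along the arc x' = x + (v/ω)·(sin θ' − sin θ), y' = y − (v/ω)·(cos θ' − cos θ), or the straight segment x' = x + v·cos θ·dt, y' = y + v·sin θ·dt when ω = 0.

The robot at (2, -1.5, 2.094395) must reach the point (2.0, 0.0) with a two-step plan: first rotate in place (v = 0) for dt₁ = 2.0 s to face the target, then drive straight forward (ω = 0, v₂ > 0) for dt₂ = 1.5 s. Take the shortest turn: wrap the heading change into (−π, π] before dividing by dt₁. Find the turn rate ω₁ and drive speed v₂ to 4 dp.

ω₁ = -0.2618, v₂ = 1.0000

heading to target = atan2(0−-1.5, 2−2) = 1.5708
Δθ = wrap(1.5708 − 2.0944) = -0.5236; ω₁ = Δθ/dt₁ = -0.2618
distance = √((2−2)² + (0−-1.5)²) = 1.5000; v₂ = distance/dt₂ = 1.0000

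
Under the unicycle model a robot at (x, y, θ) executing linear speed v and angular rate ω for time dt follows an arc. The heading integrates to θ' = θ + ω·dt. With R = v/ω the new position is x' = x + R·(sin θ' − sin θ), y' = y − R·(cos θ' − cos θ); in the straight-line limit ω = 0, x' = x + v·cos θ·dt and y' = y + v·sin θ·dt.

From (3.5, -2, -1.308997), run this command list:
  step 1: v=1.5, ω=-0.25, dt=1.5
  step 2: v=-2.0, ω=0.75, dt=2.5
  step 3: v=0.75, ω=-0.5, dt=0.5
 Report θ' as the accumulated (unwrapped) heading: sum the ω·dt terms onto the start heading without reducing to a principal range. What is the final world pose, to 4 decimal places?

(0.8834, -1.2866, -0.0590)

step 1: θ'=-1.6840 (R=-6.0000) → pose (3.6660, -4.2307, -1.6840)
step 2: θ'=0.1910 (R=-2.6667) → pose (0.5102, -1.3113, 0.1910)
step 3: θ'=-0.0590 (R=-1.5000) → pose (0.8834, -1.2866, -0.0590)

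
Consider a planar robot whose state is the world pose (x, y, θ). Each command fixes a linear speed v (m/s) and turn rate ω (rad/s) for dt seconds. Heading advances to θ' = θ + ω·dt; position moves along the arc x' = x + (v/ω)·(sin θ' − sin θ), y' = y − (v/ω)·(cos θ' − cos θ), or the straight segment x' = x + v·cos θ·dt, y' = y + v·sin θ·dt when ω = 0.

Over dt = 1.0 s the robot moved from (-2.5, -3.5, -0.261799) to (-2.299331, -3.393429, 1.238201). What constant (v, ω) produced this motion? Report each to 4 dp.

v = 0.2500, ω = 1.5000

Δθ = 1.238201 − -0.261799 = 1.500000
ω = Δθ/dt = 1.500000/1.0 = 1.5000
R = Δx/(sin θ' − sin θ) = 0.1667
v = R·ω = 0.1667·1.5000 = 0.2500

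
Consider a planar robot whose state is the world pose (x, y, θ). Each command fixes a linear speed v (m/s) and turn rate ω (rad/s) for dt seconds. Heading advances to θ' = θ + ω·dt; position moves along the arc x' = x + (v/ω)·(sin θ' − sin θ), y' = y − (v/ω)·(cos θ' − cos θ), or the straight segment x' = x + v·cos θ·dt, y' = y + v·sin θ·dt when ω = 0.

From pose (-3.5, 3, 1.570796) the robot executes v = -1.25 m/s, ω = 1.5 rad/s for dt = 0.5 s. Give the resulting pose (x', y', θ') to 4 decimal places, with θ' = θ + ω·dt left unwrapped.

θ' = 1.5708 + 1.5·0.5 = 2.3208
R = v/ω = -1.25/1.5 = -0.8333
x' = -3.5 + -0.8333·(sin 2.3208 − sin 1.5708) = -3.2764
y' = 3 − -0.8333·(cos 2.3208 − cos 1.5708) = 2.4320

(-3.2764, 2.4320, 2.3208)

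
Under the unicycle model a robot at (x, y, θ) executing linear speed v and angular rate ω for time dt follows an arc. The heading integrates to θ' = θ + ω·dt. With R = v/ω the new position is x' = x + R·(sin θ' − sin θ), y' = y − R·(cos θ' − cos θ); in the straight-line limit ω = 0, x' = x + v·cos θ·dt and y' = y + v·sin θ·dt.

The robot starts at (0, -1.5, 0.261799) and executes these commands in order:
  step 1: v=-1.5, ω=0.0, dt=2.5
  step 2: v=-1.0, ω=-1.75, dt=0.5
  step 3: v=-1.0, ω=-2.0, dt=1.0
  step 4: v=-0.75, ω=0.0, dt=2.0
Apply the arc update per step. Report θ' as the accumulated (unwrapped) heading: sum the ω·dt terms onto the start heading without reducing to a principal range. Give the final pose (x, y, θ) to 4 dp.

step 1: θ'=0.2618 (straight) → pose (-3.6222, -2.4706, 0.2618)
step 2: θ'=-0.6132 (R=0.5714) → pose (-4.0990, -2.3859, -0.6132)
step 3: θ'=-2.6132 (R=0.5000) → pose (-4.0633, -1.5452, -2.6132)
step 4: θ'=-2.6132 (straight) → pose (-2.7679, -0.7890, -2.6132)

(-2.7679, -0.7890, -2.6132)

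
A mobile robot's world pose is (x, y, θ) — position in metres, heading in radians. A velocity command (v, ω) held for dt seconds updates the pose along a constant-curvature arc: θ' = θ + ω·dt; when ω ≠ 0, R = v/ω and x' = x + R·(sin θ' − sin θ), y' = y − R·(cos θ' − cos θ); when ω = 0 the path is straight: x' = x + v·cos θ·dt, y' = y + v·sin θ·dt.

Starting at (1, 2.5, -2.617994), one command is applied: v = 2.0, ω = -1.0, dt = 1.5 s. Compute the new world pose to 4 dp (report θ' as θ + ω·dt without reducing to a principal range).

θ' = -2.6180 + -1.0·1.5 = -4.1180
R = v/ω = 2.0/-1.0 = -2.0000
x' = 1 + -2.0000·(sin -4.1180 − sin -2.6180) = -1.6570
y' = 2.5 − -2.0000·(cos -4.1180 − cos -2.6180) = 3.1120

(-1.6570, 3.1120, -4.1180)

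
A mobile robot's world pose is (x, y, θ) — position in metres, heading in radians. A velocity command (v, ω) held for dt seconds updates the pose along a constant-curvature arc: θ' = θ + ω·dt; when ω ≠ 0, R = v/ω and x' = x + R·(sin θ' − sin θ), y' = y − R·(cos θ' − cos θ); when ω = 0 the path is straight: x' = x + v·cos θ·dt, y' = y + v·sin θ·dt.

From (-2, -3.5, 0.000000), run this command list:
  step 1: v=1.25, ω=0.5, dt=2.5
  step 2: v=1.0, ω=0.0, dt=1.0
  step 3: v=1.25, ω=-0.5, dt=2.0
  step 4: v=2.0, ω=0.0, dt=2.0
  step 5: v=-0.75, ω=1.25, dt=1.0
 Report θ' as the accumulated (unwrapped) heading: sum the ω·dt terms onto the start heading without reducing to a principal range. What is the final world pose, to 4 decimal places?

step 1: θ'=1.2500 (R=2.5000) → pose (0.3725, -1.7883, 1.2500)
step 2: θ'=1.2500 (straight) → pose (0.6878, -0.8393, 1.2500)
step 3: θ'=0.2500 (R=-2.5000) → pose (2.4417, 0.7947, 0.2500)
step 4: θ'=0.2500 (straight) → pose (6.3174, 1.7843, 0.2500)
step 5: θ'=1.5000 (R=-0.6000) → pose (5.8673, 1.2454, 1.5000)

(5.8673, 1.2454, 1.5000)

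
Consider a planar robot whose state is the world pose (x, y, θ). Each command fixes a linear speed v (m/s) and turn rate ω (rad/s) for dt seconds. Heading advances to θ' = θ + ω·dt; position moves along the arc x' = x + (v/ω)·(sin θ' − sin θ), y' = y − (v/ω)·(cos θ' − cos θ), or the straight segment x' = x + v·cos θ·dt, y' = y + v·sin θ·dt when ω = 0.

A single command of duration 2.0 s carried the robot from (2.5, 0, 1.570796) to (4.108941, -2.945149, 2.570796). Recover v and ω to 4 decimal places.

v = -1.7500, ω = 0.5000

Δθ = 2.570796 − 1.570796 = 1.000000
ω = Δθ/dt = 1.000000/2.0 = 0.5000
R = −Δy/(cos θ' − cos θ) = -3.5000
v = R·ω = -3.5000·0.5000 = -1.7500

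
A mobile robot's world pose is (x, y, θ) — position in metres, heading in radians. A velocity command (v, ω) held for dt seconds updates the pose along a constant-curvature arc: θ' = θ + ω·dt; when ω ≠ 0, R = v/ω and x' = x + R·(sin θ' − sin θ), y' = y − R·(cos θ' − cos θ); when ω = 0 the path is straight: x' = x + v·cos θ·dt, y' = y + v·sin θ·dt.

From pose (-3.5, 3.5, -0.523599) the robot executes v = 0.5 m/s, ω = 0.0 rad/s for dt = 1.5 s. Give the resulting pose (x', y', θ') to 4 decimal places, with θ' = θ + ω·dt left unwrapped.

(-2.8505, 3.1250, -0.5236)

θ' = -0.5236 + 0.0·1.5 = -0.5236
ω = 0 → straight: x' = -3.5 + 0.5·cos(-0.5236)·1.5 = -2.8505
y' = 3.5 + 0.5·sin(-0.5236)·1.5 = 3.1250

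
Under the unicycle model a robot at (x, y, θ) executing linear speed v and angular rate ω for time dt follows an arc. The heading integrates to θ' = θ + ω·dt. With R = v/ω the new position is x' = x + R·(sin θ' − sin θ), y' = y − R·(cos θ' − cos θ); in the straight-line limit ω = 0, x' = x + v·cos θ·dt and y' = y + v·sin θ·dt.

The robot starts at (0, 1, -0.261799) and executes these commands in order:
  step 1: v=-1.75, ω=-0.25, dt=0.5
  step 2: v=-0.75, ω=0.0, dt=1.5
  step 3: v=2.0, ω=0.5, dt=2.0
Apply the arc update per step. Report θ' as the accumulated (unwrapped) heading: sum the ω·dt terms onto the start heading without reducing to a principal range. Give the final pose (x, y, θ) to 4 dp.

(1.9401, 2.1363, 0.6132)

step 1: θ'=-0.3868 (R=7.0000) → pose (-0.8289, 1.2786, -0.3868)
step 2: θ'=-0.3868 (straight) → pose (-1.8707, 1.7030, -0.3868)
step 3: θ'=0.6132 (R=4.0000) → pose (1.9401, 2.1363, 0.6132)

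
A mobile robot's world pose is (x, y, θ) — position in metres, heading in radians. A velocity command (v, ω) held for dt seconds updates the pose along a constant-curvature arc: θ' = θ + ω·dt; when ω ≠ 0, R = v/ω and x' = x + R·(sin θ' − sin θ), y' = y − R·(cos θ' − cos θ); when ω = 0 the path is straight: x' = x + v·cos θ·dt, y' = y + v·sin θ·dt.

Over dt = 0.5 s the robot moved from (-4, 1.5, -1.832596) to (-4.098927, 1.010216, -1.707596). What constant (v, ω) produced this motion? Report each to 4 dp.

v = 1.0000, ω = 0.2500

Δθ = -1.707596 − -1.832596 = 0.125000
ω = Δθ/dt = 0.125000/0.5 = 0.2500
R = −Δy/(cos θ' − cos θ) = 4.0000
v = R·ω = 4.0000·0.2500 = 1.0000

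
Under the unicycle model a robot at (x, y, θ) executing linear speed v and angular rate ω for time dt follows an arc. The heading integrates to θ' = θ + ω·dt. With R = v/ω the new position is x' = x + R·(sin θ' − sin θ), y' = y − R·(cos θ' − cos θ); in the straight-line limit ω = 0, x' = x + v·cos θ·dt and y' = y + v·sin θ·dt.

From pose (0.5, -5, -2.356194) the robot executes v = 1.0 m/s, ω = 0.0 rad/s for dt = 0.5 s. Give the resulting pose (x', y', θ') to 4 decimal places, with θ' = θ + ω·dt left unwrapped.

θ' = -2.3562 + 0.0·0.5 = -2.3562
ω = 0 → straight: x' = 0.5 + 1.0·cos(-2.3562)·0.5 = 0.1464
y' = -5 + 1.0·sin(-2.3562)·0.5 = -5.3536

(0.1464, -5.3536, -2.3562)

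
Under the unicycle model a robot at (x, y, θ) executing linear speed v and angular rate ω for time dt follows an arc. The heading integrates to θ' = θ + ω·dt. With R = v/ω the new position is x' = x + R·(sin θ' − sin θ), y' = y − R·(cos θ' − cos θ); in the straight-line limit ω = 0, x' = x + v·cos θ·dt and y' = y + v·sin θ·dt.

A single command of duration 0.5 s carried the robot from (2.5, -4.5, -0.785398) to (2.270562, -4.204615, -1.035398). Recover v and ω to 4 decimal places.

v = -0.7500, ω = -0.5000

Δθ = -1.035398 − -0.785398 = -0.250000
ω = Δθ/dt = -0.250000/0.5 = -0.5000
R = −Δy/(cos θ' − cos θ) = 1.5000
v = R·ω = 1.5000·-0.5000 = -0.7500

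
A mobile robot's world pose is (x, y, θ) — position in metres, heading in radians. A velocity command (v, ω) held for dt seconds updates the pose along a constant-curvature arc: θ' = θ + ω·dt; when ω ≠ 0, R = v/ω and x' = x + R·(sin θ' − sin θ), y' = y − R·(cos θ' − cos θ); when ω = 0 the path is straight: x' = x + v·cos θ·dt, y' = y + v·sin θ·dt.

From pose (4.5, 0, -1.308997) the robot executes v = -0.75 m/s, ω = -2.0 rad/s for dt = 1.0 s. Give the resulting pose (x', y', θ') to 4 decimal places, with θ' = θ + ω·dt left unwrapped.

θ' = -1.3090 + -2.0·1.0 = -3.3090
R = v/ω = -0.75/-2.0 = 0.3750
x' = 4.5 + 0.3750·(sin -3.3090 − sin -1.3090) = 4.9247
y' = 0 − 0.3750·(cos -3.3090 − cos -1.3090) = 0.4668

(4.9247, 0.4668, -3.3090)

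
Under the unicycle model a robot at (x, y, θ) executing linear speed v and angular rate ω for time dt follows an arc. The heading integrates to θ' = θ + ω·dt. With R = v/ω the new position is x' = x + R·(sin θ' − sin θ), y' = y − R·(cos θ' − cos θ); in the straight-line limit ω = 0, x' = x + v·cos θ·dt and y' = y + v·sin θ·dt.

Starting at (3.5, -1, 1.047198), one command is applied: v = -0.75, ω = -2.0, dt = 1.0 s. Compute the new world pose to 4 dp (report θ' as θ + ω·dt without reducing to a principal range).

(2.8696, -1.0298, -0.9528)

θ' = 1.0472 + -2.0·1.0 = -0.9528
R = v/ω = -0.75/-2.0 = 0.3750
x' = 3.5 + 0.3750·(sin -0.9528 − sin 1.0472) = 2.8696
y' = -1 − 0.3750·(cos -0.9528 − cos 1.0472) = -1.0298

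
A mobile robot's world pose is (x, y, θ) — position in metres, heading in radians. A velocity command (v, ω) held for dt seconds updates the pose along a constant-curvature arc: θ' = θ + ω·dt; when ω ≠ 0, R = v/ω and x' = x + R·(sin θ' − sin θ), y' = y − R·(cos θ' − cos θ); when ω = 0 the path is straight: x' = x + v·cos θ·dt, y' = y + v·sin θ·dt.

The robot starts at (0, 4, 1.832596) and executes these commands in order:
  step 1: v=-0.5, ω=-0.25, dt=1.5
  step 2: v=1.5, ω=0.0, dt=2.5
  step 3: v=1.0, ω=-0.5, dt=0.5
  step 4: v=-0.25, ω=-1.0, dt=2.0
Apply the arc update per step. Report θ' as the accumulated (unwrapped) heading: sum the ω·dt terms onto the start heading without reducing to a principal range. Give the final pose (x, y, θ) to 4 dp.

(0.1849, 7.3803, -0.7924)

step 1: θ'=1.4576 (R=2.0000) → pose (0.0553, 3.2564, 1.4576)
step 2: θ'=1.4576 (straight) → pose (0.4789, 6.9824, 1.4576)
step 3: θ'=1.2076 (R=-2.0000) → pose (0.5966, 7.4671, 1.2076)
step 4: θ'=-0.7924 (R=0.2500) → pose (0.1849, 7.3803, -0.7924)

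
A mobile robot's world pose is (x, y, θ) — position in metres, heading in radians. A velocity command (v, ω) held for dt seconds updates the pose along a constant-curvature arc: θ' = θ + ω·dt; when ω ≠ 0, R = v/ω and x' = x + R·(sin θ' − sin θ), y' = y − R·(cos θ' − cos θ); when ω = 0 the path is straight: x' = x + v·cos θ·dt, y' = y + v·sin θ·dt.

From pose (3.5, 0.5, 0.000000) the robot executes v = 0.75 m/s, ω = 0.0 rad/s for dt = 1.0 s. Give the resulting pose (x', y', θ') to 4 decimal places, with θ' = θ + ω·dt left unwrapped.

(4.2500, 0.5000, 0.0000)

θ' = 0.0000 + 0.0·1.0 = 0.0000
ω = 0 → straight: x' = 3.5 + 0.75·cos(0.0000)·1.0 = 4.2500
y' = 0.5 + 0.75·sin(0.0000)·1.0 = 0.5000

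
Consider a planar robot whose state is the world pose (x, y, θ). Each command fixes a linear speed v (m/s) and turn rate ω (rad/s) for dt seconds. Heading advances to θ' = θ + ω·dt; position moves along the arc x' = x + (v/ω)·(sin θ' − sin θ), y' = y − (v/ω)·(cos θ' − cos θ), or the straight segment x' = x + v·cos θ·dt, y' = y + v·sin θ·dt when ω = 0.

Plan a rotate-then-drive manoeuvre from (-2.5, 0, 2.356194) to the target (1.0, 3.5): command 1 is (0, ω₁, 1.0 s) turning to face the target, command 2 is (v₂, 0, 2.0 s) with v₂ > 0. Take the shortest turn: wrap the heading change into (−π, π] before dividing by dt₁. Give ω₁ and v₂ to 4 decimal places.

heading to target = atan2(3.5−0, 1−-2.5) = 0.7854
Δθ = wrap(0.7854 − 2.3562) = -1.5708; ω₁ = Δθ/dt₁ = -1.5708
distance = √((1−-2.5)² + (3.5−0)²) = 4.9497; v₂ = distance/dt₂ = 2.4749

ω₁ = -1.5708, v₂ = 2.4749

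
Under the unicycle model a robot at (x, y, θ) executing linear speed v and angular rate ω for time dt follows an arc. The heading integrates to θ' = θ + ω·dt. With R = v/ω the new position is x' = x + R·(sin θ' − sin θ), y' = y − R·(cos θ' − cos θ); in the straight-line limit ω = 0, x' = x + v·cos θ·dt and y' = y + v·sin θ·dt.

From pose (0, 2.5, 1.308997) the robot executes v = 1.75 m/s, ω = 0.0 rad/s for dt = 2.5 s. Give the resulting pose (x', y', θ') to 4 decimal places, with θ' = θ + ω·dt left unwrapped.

(1.1323, 6.7259, 1.3090)

θ' = 1.3090 + 0.0·2.5 = 1.3090
ω = 0 → straight: x' = 0 + 1.75·cos(1.3090)·2.5 = 1.1323
y' = 2.5 + 1.75·sin(1.3090)·2.5 = 6.7259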